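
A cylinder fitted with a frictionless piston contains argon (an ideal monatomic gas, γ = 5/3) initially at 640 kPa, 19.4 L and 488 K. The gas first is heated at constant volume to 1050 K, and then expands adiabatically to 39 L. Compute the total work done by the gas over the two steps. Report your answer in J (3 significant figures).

W_total ≈ 14900 J

Step 1 (isochoric): W = 0 (constant volume).
After step 1: P = 1377 kPa (V unchanged).
Step 2 (adiabatic): W = (P₁V₁ − P₂V₂)/(γ−1) = (26715 − 16772)/0.667 = 14915 J.
W_total = 0 + 14915 = 14915 J.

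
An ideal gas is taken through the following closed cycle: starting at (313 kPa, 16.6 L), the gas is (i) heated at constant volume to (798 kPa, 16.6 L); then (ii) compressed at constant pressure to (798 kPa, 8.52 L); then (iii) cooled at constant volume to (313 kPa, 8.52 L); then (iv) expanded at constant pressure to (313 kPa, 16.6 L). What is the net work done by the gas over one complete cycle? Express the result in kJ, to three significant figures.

Constant-volume legs do no work.
W(ii) = (798)(8.52 − 16.6) = -6448 J; W(iv) = (313)(16.6 − 8.52) = 2529 J.
W_net = -6448 + 2529 = -3919 J (the counter-clockwise enclosed area).

W_net ≈ -3.92 kJ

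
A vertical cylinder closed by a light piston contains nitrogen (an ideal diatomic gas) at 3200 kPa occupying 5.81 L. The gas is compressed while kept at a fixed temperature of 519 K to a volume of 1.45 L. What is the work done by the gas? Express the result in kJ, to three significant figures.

Isothermal: W = nRT ln(V₂/V₁) = P₁V₁ ln(V₂/V₁).
P₁V₁ = (3200 kPa)(5.81 L) = 18592 J.
W = 18592 × ln(1.45/5.81) = 18592 × -1.388
W_by_gas = -25806 J.

W ≈ -25.8 kJ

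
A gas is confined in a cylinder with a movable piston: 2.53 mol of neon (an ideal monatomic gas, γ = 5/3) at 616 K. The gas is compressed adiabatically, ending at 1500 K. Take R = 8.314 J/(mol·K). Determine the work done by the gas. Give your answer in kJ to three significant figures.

Adiabatic ⇒ Q = 0, so W_by = −ΔU = nCᵥ(T₁ − T₂).
Cᵥ = 3R/2 = 12.47 J/(mol·K).
W = (2.53)(12.47)(616 − 1500) = -27892 J.

W ≈ -27.9 kJ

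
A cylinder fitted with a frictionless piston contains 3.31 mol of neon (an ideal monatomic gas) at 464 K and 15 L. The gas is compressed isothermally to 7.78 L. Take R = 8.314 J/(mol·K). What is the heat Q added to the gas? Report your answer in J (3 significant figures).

Q ≈ -8380 J

Isothermal ⇒ ΔU = 0, so Q = W = nRT ln(V₂/V₁).
Q = (3.31)(8.314)(464) ln(7.78/15) = 12769 × -0.6565 = -8383 J.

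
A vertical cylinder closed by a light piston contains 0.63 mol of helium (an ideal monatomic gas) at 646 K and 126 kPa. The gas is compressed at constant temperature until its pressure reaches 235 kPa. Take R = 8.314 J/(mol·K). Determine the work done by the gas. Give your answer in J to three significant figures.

Isothermal process: W = nRT ln(V₂/V₁) = nRT ln(P₁/P₂).
W = (0.63)(8.314)(646) × ln(126/235)
  = 3384 × ln(0.5362) = 3384 × -0.6233
W_by_gas = -2109 J.

W ≈ -2110 J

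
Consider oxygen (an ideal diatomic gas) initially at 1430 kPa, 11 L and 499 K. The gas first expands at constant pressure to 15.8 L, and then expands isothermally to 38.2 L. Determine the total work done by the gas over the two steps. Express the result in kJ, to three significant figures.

Step 1 (isobaric): W = PΔV = (1430 kPa)(15.8 − 11 L) = 6864 J.
After step 1: P = 1430 kPa, V = 15.8 L, T = 716.7 K.
Step 2 (isothermal): W = P₁V₁ ln(V₂/V₁) = (22594) ln(38.2/15.8) = 19947 J.
W_total = 6864 + 19947 = 26811 J.

W_total ≈ 26.8 kJ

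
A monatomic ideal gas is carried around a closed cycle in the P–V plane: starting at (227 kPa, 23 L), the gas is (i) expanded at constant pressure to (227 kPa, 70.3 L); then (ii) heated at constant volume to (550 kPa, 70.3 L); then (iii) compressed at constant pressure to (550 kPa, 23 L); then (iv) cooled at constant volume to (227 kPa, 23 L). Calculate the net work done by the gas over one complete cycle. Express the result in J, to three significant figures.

Constant-volume legs do no work.
W(i) = (227)(70.3 − 23) = 10737 J; W(iii) = (550)(23 − 70.3) = -26015 J.
W_net = 10737 − 26015 = -15278 J (the counter-clockwise enclosed area).

W_net ≈ -15300 J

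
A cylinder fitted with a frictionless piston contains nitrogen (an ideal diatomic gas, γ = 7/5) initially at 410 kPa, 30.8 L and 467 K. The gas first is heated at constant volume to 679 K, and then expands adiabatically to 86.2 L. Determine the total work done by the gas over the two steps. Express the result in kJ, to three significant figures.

Step 1 (isochoric): W = 0 (constant volume).
After step 1: P = 596.1 kPa (V unchanged).
Step 2 (adiabatic): W = (P₁V₁ − P₂V₂)/(γ−1) = (18361 − 12165)/0.4 = 15490 J.
W_total = 0 + 15490 = 15490 J.

W_total ≈ 15.5 kJ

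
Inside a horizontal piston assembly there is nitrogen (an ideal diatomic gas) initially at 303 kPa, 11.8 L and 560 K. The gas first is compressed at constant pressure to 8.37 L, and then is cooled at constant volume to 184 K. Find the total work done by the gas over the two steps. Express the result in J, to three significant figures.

Step 1 (isobaric): W = PΔV = (303 kPa)(8.37 − 11.8 L) = -1039 J.
Step 2 (isochoric): W = 0 (constant volume).
W_total = -1039 + 0 = -1039 J.

W_total ≈ -1040 J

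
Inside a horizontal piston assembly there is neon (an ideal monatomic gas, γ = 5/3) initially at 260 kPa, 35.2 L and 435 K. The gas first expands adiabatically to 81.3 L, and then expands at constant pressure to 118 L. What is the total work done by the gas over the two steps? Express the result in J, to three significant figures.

Step 1 (adiabatic): W = (P₁V₁ − P₂V₂)/(γ−1) = (9152 − 5238)/0.667 = 5871 J.
After step 1: P = 64.43 kPa, V = 81.3 L, T = 249 K.
Step 2 (isobaric): W = PΔV = (64.43 kPa)(118 − 81.3 L) = 2364 J.
W_total = 5871 + 2364 = 8236 J.

W_total ≈ 8240 J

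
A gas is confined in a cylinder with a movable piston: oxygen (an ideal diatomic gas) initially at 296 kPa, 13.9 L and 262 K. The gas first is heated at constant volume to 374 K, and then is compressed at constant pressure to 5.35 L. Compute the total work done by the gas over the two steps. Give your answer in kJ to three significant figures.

Step 1 (isochoric): W = 0 (constant volume).
After step 1: P = 422.5 kPa (V unchanged).
Step 2 (isobaric): W = PΔV = (422.5 kPa)(5.35 − 13.9 L) = -3613 J.
W_total = 0 − 3613 = -3613 J.

W_total ≈ -3.61 kJ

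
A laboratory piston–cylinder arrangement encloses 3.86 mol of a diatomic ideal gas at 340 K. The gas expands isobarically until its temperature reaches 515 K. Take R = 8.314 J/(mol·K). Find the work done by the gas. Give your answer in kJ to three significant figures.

Isobaric: W = P ΔV = nR ΔT.
W = (3.86)(8.314)(515 − 340) = 5616 J.

W ≈ 5.62 kJ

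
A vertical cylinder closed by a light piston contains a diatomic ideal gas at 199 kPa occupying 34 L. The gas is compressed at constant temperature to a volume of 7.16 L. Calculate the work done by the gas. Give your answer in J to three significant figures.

W ≈ -10500 J

Isothermal: W = nRT ln(V₂/V₁) = P₁V₁ ln(V₂/V₁).
P₁V₁ = (199 kPa)(34 L) = 6766 J.
W = 6766 × ln(7.16/34) = 6766 × -1.558
W_by_gas = -10540 J.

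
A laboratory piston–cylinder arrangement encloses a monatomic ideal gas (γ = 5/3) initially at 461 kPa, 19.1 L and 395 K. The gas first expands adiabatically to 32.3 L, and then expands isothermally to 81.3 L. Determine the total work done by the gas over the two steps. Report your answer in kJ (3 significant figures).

W_total ≈ 9.63 kJ

Step 1 (adiabatic): W = (P₁V₁ − P₂V₂)/(γ−1) = (8805 − 6203)/0.667 = 3903 J.
After step 1: P = 192.1 kPa, V = 32.3 L, T = 278.3 K.
Step 2 (isothermal): W = P₁V₁ ln(V₂/V₁) = (6203) ln(81.3/32.3) = 5726 J.
W_total = 3903 + 5726 = 9629 J.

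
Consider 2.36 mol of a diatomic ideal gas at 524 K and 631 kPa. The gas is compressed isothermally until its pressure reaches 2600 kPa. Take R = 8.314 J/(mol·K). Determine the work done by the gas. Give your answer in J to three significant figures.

W ≈ -14600 J

Isothermal process: W = nRT ln(V₂/V₁) = nRT ln(P₁/P₂).
W = (2.36)(8.314)(524) × ln(631/2600)
  = 10281 × ln(0.2427) = 10281 × -1.416
W_by_gas = -14558 J.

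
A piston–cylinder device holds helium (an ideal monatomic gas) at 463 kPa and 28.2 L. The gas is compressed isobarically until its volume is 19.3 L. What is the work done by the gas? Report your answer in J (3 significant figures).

W ≈ -4120 J

Isobaric: W = P ΔV.
W = (463 kPa)(19.3 − 28.2 L) = (463)(-8.9) = -4121 J.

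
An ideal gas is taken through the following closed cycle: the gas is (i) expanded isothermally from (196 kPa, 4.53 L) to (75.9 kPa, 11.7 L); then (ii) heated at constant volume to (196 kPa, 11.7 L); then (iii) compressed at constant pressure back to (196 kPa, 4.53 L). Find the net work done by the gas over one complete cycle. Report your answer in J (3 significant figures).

Leg (i): W = PᵢVᵢ ln(V_f/Vᵢ) = (887.9) ln(11.7/4.53) = 842.5 J.
Leg (ii): W = 0.
Leg (iii): W = PΔV = (196)(4.53 − 11.7) = -1405 J.
W_net = 842.5 − 1405 = -562.8 J.

W_net ≈ -563 J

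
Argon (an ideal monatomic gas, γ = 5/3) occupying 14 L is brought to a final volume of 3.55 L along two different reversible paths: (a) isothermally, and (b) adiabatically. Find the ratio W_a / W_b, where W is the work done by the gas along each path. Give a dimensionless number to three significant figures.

Path (a) isothermal: W = P₁V₁ ln(V₂/V₁) → W_a/(P₁V₁) = -1.372.
Path (b) adiabatic: W = P₁V₁(1 − (V₁/V₂)^(γ−1))/(γ−1) → W_b/(P₁V₁) = -2.244.
W_a / W_b = -1.372 / -2.244 = 0.6114.

W_a / W_b ≈ 0.611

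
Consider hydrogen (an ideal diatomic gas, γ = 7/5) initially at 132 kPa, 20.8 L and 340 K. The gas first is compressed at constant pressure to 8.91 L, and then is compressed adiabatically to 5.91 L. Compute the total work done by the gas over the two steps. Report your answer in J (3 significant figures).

W_total ≈ -2090 J

Step 1 (isobaric): W = PΔV = (132 kPa)(8.91 − 20.8 L) = -1569 J.
After step 1: P = 132 kPa, V = 8.91 L, T = 145.6 K.
Step 2 (adiabatic): W = (P₁V₁ − P₂V₂)/(γ−1) = (1176 − 1386)/0.4 = -524.7 J.
W_total = -1569 − 524.7 = -2094 J.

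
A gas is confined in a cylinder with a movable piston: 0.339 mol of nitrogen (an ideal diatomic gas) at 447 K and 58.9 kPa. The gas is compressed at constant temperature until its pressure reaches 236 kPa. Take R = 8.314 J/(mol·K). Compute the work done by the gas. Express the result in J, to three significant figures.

W ≈ -1750 J

Isothermal process: W = nRT ln(V₂/V₁) = nRT ln(P₁/P₂).
W = (0.339)(8.314)(447) × ln(58.9/236)
  = 1260 × ln(0.2496) = 1260 × -1.388
W_by_gas = -1749 J.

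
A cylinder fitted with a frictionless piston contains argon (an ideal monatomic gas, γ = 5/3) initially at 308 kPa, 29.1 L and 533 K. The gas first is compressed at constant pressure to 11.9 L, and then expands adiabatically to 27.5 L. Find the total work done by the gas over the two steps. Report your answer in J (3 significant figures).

Step 1 (isobaric): W = PΔV = (308 kPa)(11.9 − 29.1 L) = -5298 J.
After step 1: P = 308 kPa, V = 11.9 L, T = 218 K.
Step 2 (adiabatic): W = (P₁V₁ − P₂V₂)/(γ−1) = (3665 − 2097)/0.667 = 2352 J.
W_total = -5298 + 2352 = -2945 J.

W_total ≈ -2950 J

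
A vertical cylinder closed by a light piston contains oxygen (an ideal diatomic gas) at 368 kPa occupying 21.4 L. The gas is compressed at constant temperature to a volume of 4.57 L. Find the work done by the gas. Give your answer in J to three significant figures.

W ≈ -12200 J

Isothermal: W = nRT ln(V₂/V₁) = P₁V₁ ln(V₂/V₁).
P₁V₁ = (368 kPa)(21.4 L) = 7875 J.
W = 7875 × ln(4.57/21.4) = 7875 × -1.544
W_by_gas = -12158 J.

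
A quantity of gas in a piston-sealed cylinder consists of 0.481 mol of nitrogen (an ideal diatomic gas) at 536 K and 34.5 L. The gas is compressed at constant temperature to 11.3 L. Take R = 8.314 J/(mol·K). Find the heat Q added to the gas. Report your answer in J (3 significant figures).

Isothermal ⇒ ΔU = 0, so Q = W = nRT ln(V₂/V₁).
Q = (0.481)(8.314)(536) ln(11.3/34.5) = 2143 × -1.116 = -2392 J.

Q ≈ -2390 J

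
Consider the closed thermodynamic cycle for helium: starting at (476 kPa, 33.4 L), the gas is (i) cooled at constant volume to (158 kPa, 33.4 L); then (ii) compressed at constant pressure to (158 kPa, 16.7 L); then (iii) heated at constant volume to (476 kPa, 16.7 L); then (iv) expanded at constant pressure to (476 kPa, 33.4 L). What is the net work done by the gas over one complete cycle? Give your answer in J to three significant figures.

Constant-volume legs do no work.
W(ii) = (158)(16.7 − 33.4) = -2639 J; W(iv) = (476)(33.4 − 16.7) = 7949 J.
W_net = -2639 + 7949 = 5311 J (the clockwise enclosed area).

W_net ≈ 5310 J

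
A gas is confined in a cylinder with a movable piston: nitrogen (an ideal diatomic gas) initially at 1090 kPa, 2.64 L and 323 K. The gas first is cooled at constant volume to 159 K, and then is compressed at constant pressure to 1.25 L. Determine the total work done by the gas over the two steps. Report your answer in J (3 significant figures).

Step 1 (isochoric): W = 0 (constant volume).
After step 1: P = 536.6 kPa (V unchanged).
Step 2 (isobaric): W = PΔV = (536.6 kPa)(1.25 − 2.64 L) = -745.8 J.
W_total = 0 − 745.8 = -745.8 J.

W_total ≈ -746 J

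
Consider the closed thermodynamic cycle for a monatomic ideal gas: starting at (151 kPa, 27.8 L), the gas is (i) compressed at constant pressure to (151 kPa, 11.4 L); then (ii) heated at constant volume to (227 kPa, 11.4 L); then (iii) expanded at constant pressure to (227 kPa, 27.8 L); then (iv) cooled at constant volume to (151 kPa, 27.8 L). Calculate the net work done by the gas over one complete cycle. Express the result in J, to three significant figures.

W_net ≈ 1250 J

Constant-volume legs do no work.
W(i) = (151)(11.4 − 27.8) = -2476 J; W(iii) = (227)(27.8 − 11.4) = 3723 J.
W_net = -2476 + 3723 = 1246 J (the clockwise enclosed area).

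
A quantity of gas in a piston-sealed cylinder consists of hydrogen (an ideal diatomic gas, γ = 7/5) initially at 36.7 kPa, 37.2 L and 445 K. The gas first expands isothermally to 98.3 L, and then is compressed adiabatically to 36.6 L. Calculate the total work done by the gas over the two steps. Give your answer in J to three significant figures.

W_total ≈ -328 J

Step 1 (isothermal): W = P₁V₁ ln(V₂/V₁) = (1365) ln(98.3/37.2) = 1327 J.
After step 1: P = 13.89 kPa, V = 98.3 L, T = 445 K.
Step 2 (adiabatic): W = (P₁V₁ − P₂V₂)/(γ−1) = (1365 − 2027)/0.4 = -1654 J.
W_total = 1327 − 1654 = -327.6 J.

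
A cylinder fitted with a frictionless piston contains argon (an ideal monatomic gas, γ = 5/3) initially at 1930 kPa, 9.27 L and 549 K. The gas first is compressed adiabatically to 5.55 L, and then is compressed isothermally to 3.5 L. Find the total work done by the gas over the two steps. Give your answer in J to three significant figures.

W_total ≈ -22600 J

Step 1 (adiabatic): W = (P₁V₁ − P₂V₂)/(γ−1) = (17891 − 25186)/0.667 = -10943 J.
After step 1: P = 4538 kPa, V = 5.55 L, T = 772.9 K.
Step 2 (isothermal): W = P₁V₁ ln(V₂/V₁) = (25186) ln(3.5/5.55) = -11612 J.
W_total = -10943 − 11612 = -22554 J.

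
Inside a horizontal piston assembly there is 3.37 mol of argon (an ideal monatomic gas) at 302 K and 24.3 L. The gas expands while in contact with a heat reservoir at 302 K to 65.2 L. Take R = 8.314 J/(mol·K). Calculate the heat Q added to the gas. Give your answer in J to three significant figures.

Isothermal ⇒ ΔU = 0, so Q = W = nRT ln(V₂/V₁).
Q = (3.37)(8.314)(302) ln(65.2/24.3) = 8461 × 0.987 = 8351 J.

Q ≈ 8350 J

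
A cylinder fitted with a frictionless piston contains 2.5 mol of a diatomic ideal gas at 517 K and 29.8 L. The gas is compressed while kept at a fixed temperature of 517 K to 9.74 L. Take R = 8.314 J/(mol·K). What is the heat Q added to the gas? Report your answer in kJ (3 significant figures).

Isothermal ⇒ ΔU = 0, so Q = W = nRT ln(V₂/V₁).
Q = (2.5)(8.314)(517) ln(9.74/29.8) = 10746 × -1.118 = -12017 J.

Q ≈ -12.0 kJ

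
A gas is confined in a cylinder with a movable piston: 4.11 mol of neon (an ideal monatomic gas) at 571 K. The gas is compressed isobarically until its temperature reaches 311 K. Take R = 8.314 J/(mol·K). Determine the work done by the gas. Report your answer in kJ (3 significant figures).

W ≈ -8.88 kJ

Isobaric: W = P ΔV = nR ΔT.
W = (4.11)(8.314)(311 − 571) = -8884 J.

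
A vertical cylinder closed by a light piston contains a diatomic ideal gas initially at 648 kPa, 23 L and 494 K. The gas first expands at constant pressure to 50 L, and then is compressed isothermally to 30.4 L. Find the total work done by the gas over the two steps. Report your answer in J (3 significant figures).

W_total ≈ 1370 J

Step 1 (isobaric): W = PΔV = (648 kPa)(50 − 23 L) = 17496 J.
After step 1: P = 648 kPa, V = 50 L, T = 1074 K.
Step 2 (isothermal): W = P₁V₁ ln(V₂/V₁) = (32400) ln(30.4/50) = -16122 J.
W_total = 17496 − 16122 = 1374 J.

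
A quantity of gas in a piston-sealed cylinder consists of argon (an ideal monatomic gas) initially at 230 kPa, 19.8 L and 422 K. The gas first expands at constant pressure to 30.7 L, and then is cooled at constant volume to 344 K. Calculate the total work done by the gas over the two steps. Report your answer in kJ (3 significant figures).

W_total ≈ 2.51 kJ

Step 1 (isobaric): W = PΔV = (230 kPa)(30.7 − 19.8 L) = 2507 J.
Step 2 (isochoric): W = 0 (constant volume).
W_total = 2507 + 0 = 2507 J.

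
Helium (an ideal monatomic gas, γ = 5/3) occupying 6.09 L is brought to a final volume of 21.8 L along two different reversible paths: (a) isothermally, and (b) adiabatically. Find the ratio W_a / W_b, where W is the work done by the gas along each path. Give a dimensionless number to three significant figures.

W_a / W_b ≈ 1.48

Path (a) isothermal: W = P₁V₁ ln(V₂/V₁) → W_a/(P₁V₁) = 1.275.
Path (b) adiabatic: W = P₁V₁(1 − (V₁/V₂)^(γ−1))/(γ−1) → W_b/(P₁V₁) = 0.859.
W_a / W_b = 1.275 / 0.859 = 1.485.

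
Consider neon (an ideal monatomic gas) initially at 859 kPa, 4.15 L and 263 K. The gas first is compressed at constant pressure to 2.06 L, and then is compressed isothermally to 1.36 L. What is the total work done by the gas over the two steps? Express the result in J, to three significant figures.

Step 1 (isobaric): W = PΔV = (859 kPa)(2.06 − 4.15 L) = -1795 J.
After step 1: P = 859 kPa, V = 2.06 L, T = 130.5 K.
Step 2 (isothermal): W = P₁V₁ ln(V₂/V₁) = (1770) ln(1.36/2.06) = -734.8 J.
W_total = -1795 − 734.8 = -2530 J.

W_total ≈ -2530 J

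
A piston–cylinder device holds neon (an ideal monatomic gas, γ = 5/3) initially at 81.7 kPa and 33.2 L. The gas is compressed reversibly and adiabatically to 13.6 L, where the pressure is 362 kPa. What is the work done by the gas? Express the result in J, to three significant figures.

Adiabatic: W = (P₁V₁ − P₂V₂)/(γ − 1) with γ = 5/3.
P₁V₁ = 2712 J, P₂V₂ = 4923 J.
W = (2712 − 4923) / 0.6667 = -3316 J.

W ≈ -3320 J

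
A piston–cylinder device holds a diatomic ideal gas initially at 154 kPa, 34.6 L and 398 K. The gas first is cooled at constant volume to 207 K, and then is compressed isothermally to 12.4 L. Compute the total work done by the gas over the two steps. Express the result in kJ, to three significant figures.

Step 1 (isochoric): W = 0 (constant volume).
After step 1: P = 80.1 kPa (V unchanged).
Step 2 (isothermal): W = P₁V₁ ln(V₂/V₁) = (2771) ln(12.4/34.6) = -2844 J.
W_total = 0 − 2844 = -2844 J.

W_total ≈ -2.84 kJ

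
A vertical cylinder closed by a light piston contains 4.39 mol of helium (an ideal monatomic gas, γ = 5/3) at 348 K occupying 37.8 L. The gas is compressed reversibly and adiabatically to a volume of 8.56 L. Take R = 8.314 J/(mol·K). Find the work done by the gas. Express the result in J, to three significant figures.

Adiabatic: TV^(γ−1) = const with γ = 5/3.
T₂ = T₁ (V₁/V₂)^(γ−1) = 348 × (37.8/8.56)^0.667 = 348 × 2.692 = 936.7 K.
W_by = nCᵥ(T₁ − T₂) = (4.39)(12.47)(348 − 936.7) = -32229 J.

W ≈ -32200 J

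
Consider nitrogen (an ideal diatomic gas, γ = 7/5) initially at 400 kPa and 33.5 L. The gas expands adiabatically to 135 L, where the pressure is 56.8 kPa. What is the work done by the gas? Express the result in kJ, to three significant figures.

W ≈ 14.3 kJ

Adiabatic: W = (P₁V₁ − P₂V₂)/(γ − 1) with γ = 7/5.
P₁V₁ = 13400 J, P₂V₂ = 7668 J.
W = (13400 − 7668) / 0.4 = 14330 J.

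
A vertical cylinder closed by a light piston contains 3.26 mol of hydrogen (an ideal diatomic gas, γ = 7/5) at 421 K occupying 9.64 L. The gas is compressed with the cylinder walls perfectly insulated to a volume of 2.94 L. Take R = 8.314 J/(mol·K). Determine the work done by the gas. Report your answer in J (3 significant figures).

Adiabatic: TV^(γ−1) = const with γ = 7/5.
T₂ = T₁ (V₁/V₂)^(γ−1) = 421 × (9.64/2.94)^0.4 = 421 × 1.608 = 677 K.
W_by = nCᵥ(T₁ − T₂) = (3.26)(20.79)(421 − 677) = -17345 J.

W ≈ -17300 J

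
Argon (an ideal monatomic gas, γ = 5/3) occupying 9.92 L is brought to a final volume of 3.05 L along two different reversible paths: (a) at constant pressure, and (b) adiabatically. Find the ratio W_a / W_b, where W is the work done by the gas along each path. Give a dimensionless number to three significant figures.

Path (a) isobaric: W = P₁(V₂ − V₁) → W_a/(P₁V₁) = -0.6925.
Path (b) adiabatic: W = P₁V₁(1 − (V₁/V₂)^(γ−1))/(γ−1) → W_b/(P₁V₁) = -1.793.
W_a / W_b = -0.6925 / -1.793 = 0.3863.

W_a / W_b ≈ 0.386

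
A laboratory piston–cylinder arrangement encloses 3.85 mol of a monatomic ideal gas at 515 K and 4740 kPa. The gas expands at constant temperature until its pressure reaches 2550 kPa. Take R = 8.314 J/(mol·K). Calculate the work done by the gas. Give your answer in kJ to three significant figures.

Isothermal process: W = nRT ln(V₂/V₁) = nRT ln(P₁/P₂).
W = (3.85)(8.314)(515) × ln(4740/2550)
  = 16485 × ln(1.859) = 16485 × 0.6199
W_by_gas = 10220 J.

W ≈ 10.2 kJ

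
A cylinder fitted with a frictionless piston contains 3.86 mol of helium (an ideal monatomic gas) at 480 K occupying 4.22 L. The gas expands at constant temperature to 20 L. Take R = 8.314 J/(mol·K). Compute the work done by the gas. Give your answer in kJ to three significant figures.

W ≈ 24.0 kJ

Isothermal: W = nRT ln(V₂/V₁).
W = (3.86)(8.314)(480) × ln(20/4.22)
  = 15404 × 1.556
W_by_gas = 23967 J.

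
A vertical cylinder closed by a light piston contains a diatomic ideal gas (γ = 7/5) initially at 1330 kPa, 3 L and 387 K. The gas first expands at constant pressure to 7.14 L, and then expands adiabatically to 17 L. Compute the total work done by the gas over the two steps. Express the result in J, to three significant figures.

W_total ≈ 12500 J

Step 1 (isobaric): W = PΔV = (1330 kPa)(7.14 − 3 L) = 5506 J.
After step 1: P = 1330 kPa, V = 7.14 L, T = 921.1 K.
Step 2 (adiabatic): W = (P₁V₁ − P₂V₂)/(γ−1) = (9496 − 6712)/0.4 = 6961 J.
W_total = 5506 + 6961 = 12467 J.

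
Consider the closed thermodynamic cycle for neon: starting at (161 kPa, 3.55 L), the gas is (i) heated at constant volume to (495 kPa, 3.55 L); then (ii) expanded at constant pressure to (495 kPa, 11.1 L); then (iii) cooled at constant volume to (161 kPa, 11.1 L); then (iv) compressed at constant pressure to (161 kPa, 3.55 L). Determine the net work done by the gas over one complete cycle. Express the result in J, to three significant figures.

W_net ≈ 2520 J

Constant-volume legs do no work.
W(ii) = (495)(11.1 − 3.55) = 3737 J; W(iv) = (161)(3.55 − 11.1) = -1216 J.
W_net = 3737 − 1216 = 2522 J (the clockwise enclosed area).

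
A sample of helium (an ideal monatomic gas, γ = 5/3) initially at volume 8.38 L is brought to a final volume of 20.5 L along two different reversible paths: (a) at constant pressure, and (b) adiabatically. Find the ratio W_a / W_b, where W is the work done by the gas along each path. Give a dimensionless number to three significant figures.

Path (a) isobaric: W = P₁(V₂ − V₁) → W_a/(P₁V₁) = 1.446.
Path (b) adiabatic: W = P₁V₁(1 − (V₁/V₂)^(γ−1))/(γ−1) → W_b/(P₁V₁) = 0.6738.
W_a / W_b = 1.446 / 0.6738 = 2.146.

W_a / W_b ≈ 2.15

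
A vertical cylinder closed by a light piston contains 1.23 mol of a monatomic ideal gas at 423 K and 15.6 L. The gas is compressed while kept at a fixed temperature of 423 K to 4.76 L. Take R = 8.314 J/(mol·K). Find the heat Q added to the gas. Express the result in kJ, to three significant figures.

Isothermal ⇒ ΔU = 0, so Q = W = nRT ln(V₂/V₁).
Q = (1.23)(8.314)(423) ln(4.76/15.6) = 4326 × -1.187 = -5135 J.

Q ≈ -5.13 kJ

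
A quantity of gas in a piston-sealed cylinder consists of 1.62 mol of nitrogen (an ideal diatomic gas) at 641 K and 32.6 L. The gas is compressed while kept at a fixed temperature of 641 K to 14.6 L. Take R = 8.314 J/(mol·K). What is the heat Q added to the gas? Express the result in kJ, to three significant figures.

Q ≈ -6.94 kJ

Isothermal ⇒ ΔU = 0, so Q = W = nRT ln(V₂/V₁).
Q = (1.62)(8.314)(641) ln(14.6/32.6) = 8633 × -0.8033 = -6935 J.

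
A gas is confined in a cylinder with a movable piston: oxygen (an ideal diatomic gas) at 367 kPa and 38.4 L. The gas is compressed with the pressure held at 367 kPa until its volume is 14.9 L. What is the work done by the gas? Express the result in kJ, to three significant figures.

W ≈ -8.62 kJ

Isobaric: W = P ΔV.
W = (367 kPa)(14.9 − 38.4 L) = (367)(-23.5) = -8624 J.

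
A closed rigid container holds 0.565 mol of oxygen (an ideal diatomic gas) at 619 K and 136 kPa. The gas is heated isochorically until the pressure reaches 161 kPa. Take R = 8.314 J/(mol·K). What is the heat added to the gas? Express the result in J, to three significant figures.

Constant volume ⇒ W = 0, so Q = ΔU = nCᵥΔT with Cᵥ = 5R/2 = 20.79 J/(mol·K).
At constant V, T₂/T₁ = P₂/P₁ ⇒ ΔT = T₁(P₂/P₁ − 1) = 619·(161/136 − 1) = 113.8 K.
ΔU = (0.565)(20.79)(113.8) = 1336 J.

Q ≈ 1340 J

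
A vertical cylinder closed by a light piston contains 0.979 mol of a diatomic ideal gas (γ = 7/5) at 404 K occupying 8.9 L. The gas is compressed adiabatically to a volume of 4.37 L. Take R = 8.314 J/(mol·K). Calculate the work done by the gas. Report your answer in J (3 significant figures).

W ≈ -2710 J

Adiabatic: TV^(γ−1) = const with γ = 7/5.
T₂ = T₁ (V₁/V₂)^(γ−1) = 404 × (8.9/4.37)^0.4 = 404 × 1.329 = 537 K.
W_by = nCᵥ(T₁ − T₂) = (0.979)(20.79)(404 − 537) = -2706 J.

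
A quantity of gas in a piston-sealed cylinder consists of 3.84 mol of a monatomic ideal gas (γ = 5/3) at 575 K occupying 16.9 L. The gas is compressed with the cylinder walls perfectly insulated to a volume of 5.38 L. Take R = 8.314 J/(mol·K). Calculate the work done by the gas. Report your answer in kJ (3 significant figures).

Adiabatic: TV^(γ−1) = const with γ = 5/3.
T₂ = T₁ (V₁/V₂)^(γ−1) = 575 × (16.9/5.38)^0.667 = 575 × 2.145 = 1233 K.
W_by = nCᵥ(T₁ − T₂) = (3.84)(12.47)(575 − 1233) = -31525 J.

W ≈ -31.5 kJ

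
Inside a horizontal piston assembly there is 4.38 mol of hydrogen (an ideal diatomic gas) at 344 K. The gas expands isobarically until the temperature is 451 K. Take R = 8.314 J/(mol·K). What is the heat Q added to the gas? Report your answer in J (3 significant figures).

Q ≈ 13600 J

Isobaric: W = nRΔT = (4.38)(8.314)(107) = 3896 J.
ΔU = nCᵥΔT with Cᵥ = 5R/2: ΔU = (4.38)(20.79)(107) = 9741 J.
Q = ΔU + W = 9741 + 3896 = 13638 J.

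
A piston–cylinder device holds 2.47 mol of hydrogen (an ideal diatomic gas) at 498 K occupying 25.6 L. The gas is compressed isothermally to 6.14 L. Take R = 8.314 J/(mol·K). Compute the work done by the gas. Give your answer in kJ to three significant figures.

W ≈ -14.6 kJ

Isothermal: W = nRT ln(V₂/V₁).
W = (2.47)(8.314)(498) × ln(6.14/25.6)
  = 10227 × -1.428
W_by_gas = -14601 J.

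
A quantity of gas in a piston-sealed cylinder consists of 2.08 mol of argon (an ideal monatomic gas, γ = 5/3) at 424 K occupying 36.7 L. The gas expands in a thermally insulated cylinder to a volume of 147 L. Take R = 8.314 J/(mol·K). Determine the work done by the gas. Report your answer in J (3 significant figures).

Adiabatic: TV^(γ−1) = const with γ = 5/3.
T₂ = T₁ (V₁/V₂)^(γ−1) = 424 × (36.7/147)^0.667 = 424 × 0.3965 = 168.1 K.
W_by = nCᵥ(T₁ − T₂) = (2.08)(12.47)(424 − 168.1) = 6638 J.

W ≈ 6640 J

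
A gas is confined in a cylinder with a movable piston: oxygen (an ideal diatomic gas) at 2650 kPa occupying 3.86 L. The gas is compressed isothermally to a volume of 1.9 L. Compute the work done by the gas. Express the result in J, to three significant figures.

Isothermal: W = nRT ln(V₂/V₁) = P₁V₁ ln(V₂/V₁).
P₁V₁ = (2650 kPa)(3.86 L) = 10229 J.
W = 10229 × ln(1.9/3.86) = 10229 × -0.7088
W_by_gas = -7250 J.

W ≈ -7250 J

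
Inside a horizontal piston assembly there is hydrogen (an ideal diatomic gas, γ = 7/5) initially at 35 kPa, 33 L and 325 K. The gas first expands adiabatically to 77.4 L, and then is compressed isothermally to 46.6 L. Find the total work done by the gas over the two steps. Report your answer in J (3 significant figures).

W_total ≈ 418 J

Step 1 (adiabatic): W = (P₁V₁ − P₂V₂)/(γ−1) = (1155 − 821.3)/0.4 = 834.3 J.
After step 1: P = 10.61 kPa, V = 77.4 L, T = 231.1 K.
Step 2 (isothermal): W = P₁V₁ ln(V₂/V₁) = (821.3) ln(46.6/77.4) = -416.7 J.
W_total = 834.3 − 416.7 = 417.6 J.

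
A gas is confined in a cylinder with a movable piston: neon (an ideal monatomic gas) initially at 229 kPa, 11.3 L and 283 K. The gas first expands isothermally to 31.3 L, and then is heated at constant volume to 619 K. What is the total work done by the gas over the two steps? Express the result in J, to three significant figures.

W_total ≈ 2640 J

Step 1 (isothermal): W = P₁V₁ ln(V₂/V₁) = (2588) ln(31.3/11.3) = 2636 J.
Step 2 (isochoric): W = 0 (constant volume).
W_total = 2636 + 0 = 2636 J.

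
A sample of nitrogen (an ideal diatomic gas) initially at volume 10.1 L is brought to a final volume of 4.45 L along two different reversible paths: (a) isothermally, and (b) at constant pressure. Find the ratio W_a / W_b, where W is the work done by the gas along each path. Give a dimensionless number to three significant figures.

Path (a) isothermal: W = P₁V₁ ln(V₂/V₁) → W_a/(P₁V₁) = -0.8196.
Path (b) isobaric: W = P₁(V₂ − V₁) → W_b/(P₁V₁) = -0.5594.
W_a / W_b = -0.8196 / -0.5594 = 1.465.

W_a / W_b ≈ 1.47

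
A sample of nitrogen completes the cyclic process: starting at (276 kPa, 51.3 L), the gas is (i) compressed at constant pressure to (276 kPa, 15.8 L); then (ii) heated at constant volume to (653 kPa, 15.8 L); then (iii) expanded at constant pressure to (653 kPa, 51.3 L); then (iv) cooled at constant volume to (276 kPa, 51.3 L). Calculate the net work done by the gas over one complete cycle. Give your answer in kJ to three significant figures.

W_net ≈ 13.4 kJ

Constant-volume legs do no work.
W(i) = (276)(15.8 − 51.3) = -9798 J; W(iii) = (653)(51.3 − 15.8) = 23182 J.
W_net = -9798 + 23182 = 13384 J (the clockwise enclosed area).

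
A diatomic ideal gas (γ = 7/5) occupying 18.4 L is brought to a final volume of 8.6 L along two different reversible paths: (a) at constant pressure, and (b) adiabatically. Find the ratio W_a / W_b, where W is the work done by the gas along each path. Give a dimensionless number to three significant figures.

Path (a) isobaric: W = P₁(V₂ − V₁) → W_a/(P₁V₁) = -0.5326.
Path (b) adiabatic: W = P₁V₁(1 − (V₁/V₂)^(γ−1))/(γ−1) → W_b/(P₁V₁) = -0.889.
W_a / W_b = -0.5326 / -0.889 = 0.5991.

W_a / W_b ≈ 0.599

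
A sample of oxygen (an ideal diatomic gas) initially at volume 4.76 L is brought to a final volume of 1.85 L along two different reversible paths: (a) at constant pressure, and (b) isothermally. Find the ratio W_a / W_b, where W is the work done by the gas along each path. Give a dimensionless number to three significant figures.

Path (a) isobaric: W = P₁(V₂ − V₁) → W_a/(P₁V₁) = -0.6113.
Path (b) isothermal: W = P₁V₁ ln(V₂/V₁) → W_b/(P₁V₁) = -0.9451.
W_a / W_b = -0.6113 / -0.9451 = 0.6469.

W_a / W_b ≈ 0.647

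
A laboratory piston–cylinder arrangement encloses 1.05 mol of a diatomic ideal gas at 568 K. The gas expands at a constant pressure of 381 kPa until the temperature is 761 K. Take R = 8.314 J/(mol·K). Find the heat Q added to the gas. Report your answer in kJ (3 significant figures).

Isobaric: W = nRΔT = (1.05)(8.314)(193) = 1685 J.
ΔU = nCᵥΔT with Cᵥ = 5R/2: ΔU = (1.05)(20.79)(193) = 4212 J.
Q = ΔU + W = 4212 + 1685 = 5897 J.

Q ≈ 5.90 kJ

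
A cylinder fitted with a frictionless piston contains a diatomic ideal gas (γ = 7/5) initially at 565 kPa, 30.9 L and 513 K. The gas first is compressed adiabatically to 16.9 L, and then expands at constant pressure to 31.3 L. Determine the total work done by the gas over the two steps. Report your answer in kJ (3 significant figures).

Step 1 (adiabatic): W = (P₁V₁ − P₂V₂)/(γ−1) = (17458 − 22225)/0.4 = -11915 J.
After step 1: P = 1315 kPa, V = 16.9 L, T = 653 K.
Step 2 (isobaric): W = PΔV = (1315 kPa)(31.3 − 16.9 L) = 18937 J.
W_total = -11915 + 18937 = 7022 J.

W_total ≈ 7.02 kJ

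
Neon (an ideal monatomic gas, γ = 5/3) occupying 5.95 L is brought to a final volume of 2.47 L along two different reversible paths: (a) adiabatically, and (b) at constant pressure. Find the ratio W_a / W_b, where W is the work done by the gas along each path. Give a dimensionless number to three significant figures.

Path (a) adiabatic: W = P₁V₁(1 − (V₁/V₂)^(γ−1))/(γ−1) → W_a/(P₁V₁) = -1.195.
Path (b) isobaric: W = P₁(V₂ − V₁) → W_b/(P₁V₁) = -0.5849.
W_a / W_b = -1.195 / -0.5849 = 2.044.

W_a / W_b ≈ 2.04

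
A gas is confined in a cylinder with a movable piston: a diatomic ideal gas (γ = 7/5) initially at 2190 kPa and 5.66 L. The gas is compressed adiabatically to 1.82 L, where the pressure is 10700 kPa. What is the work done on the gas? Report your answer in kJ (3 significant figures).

Adiabatic: W = (P₁V₁ − P₂V₂)/(γ − 1) with γ = 7/5.
P₁V₁ = 12395 J, P₂V₂ = 19474 J.
W = (12395 − 19474) / 0.4 = -17697 J.
Work on gas = −W_by = 17697 J.

W ≈ 17.7 kJ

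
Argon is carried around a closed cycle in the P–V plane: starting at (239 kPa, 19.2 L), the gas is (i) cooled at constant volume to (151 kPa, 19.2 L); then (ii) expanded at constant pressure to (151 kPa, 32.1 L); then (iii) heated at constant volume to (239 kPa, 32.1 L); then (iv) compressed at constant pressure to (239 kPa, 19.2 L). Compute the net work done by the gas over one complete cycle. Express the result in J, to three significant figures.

Constant-volume legs do no work.
W(ii) = (151)(32.1 − 19.2) = 1948 J; W(iv) = (239)(19.2 − 32.1) = -3083 J.
W_net = 1948 − 3083 = -1135 J (the counter-clockwise enclosed area).

W_net ≈ -1140 J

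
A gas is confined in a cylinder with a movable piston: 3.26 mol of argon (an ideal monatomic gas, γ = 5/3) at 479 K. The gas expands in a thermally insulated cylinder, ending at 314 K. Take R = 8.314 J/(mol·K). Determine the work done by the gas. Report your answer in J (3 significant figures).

W ≈ 6710 J

Adiabatic ⇒ Q = 0, so W_by = −ΔU = nCᵥ(T₁ − T₂).
Cᵥ = 3R/2 = 12.47 J/(mol·K).
W = (3.26)(12.47)(479 − 314) = 6708 J.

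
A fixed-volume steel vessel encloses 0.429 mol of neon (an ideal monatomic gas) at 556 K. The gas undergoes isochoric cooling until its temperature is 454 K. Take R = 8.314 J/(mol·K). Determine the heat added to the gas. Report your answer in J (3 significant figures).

Constant volume ⇒ W = 0, so Q = ΔU = nCᵥΔT with Cᵥ = 3R/2 = 12.47 J/(mol·K).
ΔU = (0.429)(12.47)(454 − 556) = -545.7 J.

Q ≈ -546 J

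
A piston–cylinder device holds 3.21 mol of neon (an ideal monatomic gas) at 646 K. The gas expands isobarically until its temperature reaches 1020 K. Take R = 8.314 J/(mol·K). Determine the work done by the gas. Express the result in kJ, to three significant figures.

W ≈ 9.98 kJ

Isobaric: W = P ΔV = nR ΔT.
W = (3.21)(8.314)(1020 − 646) = 9981 J.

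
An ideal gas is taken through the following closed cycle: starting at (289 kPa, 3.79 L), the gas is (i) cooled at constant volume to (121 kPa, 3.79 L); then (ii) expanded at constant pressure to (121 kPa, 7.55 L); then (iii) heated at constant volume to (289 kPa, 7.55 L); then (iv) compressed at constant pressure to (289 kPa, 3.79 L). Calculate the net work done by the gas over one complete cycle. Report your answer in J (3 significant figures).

W_net ≈ -632 J

Constant-volume legs do no work.
W(ii) = (121)(7.55 − 3.79) = 455 J; W(iv) = (289)(3.79 − 7.55) = -1087 J.
W_net = 455 − 1087 = -631.7 J (the counter-clockwise enclosed area).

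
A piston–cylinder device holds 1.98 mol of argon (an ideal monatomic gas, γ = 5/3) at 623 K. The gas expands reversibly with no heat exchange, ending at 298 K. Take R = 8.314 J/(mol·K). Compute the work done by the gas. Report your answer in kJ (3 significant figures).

W ≈ 8.03 kJ

Adiabatic ⇒ Q = 0, so W_by = −ΔU = nCᵥ(T₁ − T₂).
Cᵥ = 3R/2 = 12.47 J/(mol·K).
W = (1.98)(12.47)(623 − 298) = 8025 J.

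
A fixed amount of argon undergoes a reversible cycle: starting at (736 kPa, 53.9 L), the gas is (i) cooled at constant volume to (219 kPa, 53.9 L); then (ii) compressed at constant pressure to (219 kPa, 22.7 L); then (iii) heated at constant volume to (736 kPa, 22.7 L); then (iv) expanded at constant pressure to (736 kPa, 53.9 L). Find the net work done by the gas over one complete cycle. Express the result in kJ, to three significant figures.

Constant-volume legs do no work.
W(ii) = (219)(22.7 − 53.9) = -6833 J; W(iv) = (736)(53.9 − 22.7) = 22963 J.
W_net = -6833 + 22963 = 16130 J (the clockwise enclosed area).

W_net ≈ 16.1 kJ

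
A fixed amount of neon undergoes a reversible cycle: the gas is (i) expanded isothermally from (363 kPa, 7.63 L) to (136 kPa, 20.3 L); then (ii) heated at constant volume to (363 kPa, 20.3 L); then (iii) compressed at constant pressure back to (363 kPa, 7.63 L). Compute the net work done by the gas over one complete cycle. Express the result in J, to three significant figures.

W_net ≈ -1890 J

Leg (i): W = PᵢVᵢ ln(V_f/Vᵢ) = (2770) ln(20.3/7.63) = 2710 J.
Leg (ii): W = 0.
Leg (iii): W = PΔV = (363)(7.63 − 20.3) = -4599 J.
W_net = 2710 − 4599 = -1889 J.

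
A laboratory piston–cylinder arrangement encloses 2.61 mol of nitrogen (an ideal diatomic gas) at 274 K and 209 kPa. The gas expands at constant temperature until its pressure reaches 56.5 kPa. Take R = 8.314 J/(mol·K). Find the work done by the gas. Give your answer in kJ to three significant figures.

Isothermal process: W = nRT ln(V₂/V₁) = nRT ln(P₁/P₂).
W = (2.61)(8.314)(274) × ln(209/56.5)
  = 5946 × ln(3.699) = 5946 × 1.308
W_by_gas = 7777 J.

W ≈ 7.78 kJ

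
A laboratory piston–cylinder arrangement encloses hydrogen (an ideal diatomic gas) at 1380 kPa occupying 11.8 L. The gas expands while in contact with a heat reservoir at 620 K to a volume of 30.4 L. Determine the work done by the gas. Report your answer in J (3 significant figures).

W ≈ 15400 J

Isothermal: W = nRT ln(V₂/V₁) = P₁V₁ ln(V₂/V₁).
P₁V₁ = (1380 kPa)(11.8 L) = 16284 J.
W = 16284 × ln(30.4/11.8) = 16284 × 0.9463
W_by_gas = 15410 J.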